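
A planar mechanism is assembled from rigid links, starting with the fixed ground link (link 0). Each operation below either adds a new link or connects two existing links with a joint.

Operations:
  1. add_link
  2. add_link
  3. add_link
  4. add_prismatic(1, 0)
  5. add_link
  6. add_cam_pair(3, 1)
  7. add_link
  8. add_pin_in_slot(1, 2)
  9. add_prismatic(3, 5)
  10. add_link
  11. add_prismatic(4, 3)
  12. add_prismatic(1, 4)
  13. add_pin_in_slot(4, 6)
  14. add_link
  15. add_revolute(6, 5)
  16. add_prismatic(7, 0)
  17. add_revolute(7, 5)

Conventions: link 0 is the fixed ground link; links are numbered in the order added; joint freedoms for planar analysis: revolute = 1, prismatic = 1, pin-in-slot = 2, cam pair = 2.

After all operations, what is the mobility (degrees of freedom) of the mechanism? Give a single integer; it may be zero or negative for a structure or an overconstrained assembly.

link 0 = ground. State L|J1|J2 = 1|0|0
+link1  2|0|0
+link2  3|0|0
+link3  4|0|0
P(1,0) f=1→J1  4|1|0
+link4  5|1|0
C(3,1) f=2→J2  5|1|1
+link5  6|1|1
PS(1,2) f=2→J2  6|1|2
P(3,5) f=1→J1  6|2|2
+link6  7|2|2
P(4,3) f=1→J1  7|3|2
P(1,4) f=1→J1  7|4|2
PS(4,6) f=2→J2  7|4|3
+link7  8|4|3
R(6,5) f=1→J1  8|5|3
P(7,0) f=1→J1  8|6|3
R(7,5) f=1→J1  8|7|3
M = 3(8−1)−2·7−3 = 21−14−3 = 4

M = 4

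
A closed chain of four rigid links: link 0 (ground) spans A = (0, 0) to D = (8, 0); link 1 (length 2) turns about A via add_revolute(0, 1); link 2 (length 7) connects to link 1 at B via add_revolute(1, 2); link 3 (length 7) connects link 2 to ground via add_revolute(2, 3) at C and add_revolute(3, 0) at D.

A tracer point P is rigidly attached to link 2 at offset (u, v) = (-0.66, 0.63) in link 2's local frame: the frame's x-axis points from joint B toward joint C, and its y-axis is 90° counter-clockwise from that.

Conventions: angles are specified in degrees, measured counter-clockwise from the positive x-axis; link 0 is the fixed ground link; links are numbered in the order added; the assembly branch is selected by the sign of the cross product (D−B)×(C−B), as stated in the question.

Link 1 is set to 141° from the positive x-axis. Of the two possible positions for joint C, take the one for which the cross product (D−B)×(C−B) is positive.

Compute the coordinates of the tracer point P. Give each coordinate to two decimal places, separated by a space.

A=(0,0), D=(8.00,0)
B = A + 2.00·(cos141°, sin141°) = (-1.5543, 1.2586)
|BD| = 9.6368
circle(B,7.00) ∩ circle(D,7.00): a=4.8184, h=5.0777
  candidates: C₊=(3.8860,5.6635) cross=48.933; C₋=(2.5597,-4.4049) cross=-48.933
  branch + wants cross > 0 → take C=(3.8860,5.6635) (cross=48.933)
ex = (C−B)/|BC| = (0.7772,0.6293); ey = (-0.6293,0.7772)
P = B + -0.66·ex + 0.63·ey = (-2.4637,1.3330)

-2.46 1.33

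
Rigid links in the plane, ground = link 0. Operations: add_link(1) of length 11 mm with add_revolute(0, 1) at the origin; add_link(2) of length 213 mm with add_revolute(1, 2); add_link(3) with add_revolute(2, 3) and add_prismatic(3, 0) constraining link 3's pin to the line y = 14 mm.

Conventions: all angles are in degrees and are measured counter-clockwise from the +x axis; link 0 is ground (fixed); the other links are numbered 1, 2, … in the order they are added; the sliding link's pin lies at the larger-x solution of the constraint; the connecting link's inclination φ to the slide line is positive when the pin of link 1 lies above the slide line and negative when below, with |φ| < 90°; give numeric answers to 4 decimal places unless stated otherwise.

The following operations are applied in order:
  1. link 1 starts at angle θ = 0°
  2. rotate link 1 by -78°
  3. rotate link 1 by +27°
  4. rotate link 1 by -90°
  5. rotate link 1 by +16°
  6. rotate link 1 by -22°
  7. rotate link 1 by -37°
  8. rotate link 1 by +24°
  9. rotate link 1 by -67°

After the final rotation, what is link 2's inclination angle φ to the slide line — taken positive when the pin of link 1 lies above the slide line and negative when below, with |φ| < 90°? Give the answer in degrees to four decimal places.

geometry: r = 11 mm, L = 213 mm, e = 14 mm; θ starts at 0°
rotate link 1 by -78°: θ ← 0° -78° = -78°
rotate link 1 by +27°: θ ← -78° +27° = -51°
rotate link 1 by -90°: θ ← -51° -90° = -141°
rotate link 1 by +16°: θ ← -141° +16° = -125°
rotate link 1 by -22°: θ ← -125° -22° = -147°
rotate link 1 by -37°: θ ← -147° -37° = -184°
rotate link 1 by +24°: θ ← -184° +24° = -160°
rotate link 1 by -67°: θ ← -160° -67° = -227°
h = r sin θ − e = 8.044891 − 14 = -5.955109
sin φ = h / L = -5.955109 / 213 = -0.02795826
φ = arcsin(-0.02795826) = -1.602099°

-1.6021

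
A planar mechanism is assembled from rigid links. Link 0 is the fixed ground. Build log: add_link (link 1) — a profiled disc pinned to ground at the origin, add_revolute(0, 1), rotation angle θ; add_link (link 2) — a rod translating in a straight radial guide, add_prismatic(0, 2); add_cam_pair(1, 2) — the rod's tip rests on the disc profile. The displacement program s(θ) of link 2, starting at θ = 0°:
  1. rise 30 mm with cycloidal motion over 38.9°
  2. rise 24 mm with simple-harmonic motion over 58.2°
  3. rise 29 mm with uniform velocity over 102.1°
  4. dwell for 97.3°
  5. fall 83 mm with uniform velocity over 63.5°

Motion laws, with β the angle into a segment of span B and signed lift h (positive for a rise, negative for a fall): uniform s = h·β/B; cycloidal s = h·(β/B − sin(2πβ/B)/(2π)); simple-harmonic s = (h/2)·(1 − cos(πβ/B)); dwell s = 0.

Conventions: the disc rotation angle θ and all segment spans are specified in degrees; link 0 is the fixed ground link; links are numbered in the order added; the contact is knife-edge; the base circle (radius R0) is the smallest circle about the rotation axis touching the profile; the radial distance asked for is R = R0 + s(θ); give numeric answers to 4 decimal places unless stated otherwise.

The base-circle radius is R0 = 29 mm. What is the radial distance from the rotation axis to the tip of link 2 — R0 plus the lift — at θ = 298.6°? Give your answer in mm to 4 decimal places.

seg 1 [0°–38.9°] cycloidal, h=30: full span → s += 30 → s = 30.0000
seg 2 [38.9°–97.1°] simple-harmonic, h=24: full span → s += 24 → s = 54.0000
seg 3 [97.1°–199.2°] uniform, h=29: full span → s += 29 → s = 83.0000
seg 4 [199.2°–296.5°] dwell: s stays 83.0000
seg 5 [296.5°–360°] uniform, h=-83: θ=298.6° here. β=2.1, B=63.5. -83·2.1/63.5 = -2.7449 → s = 80.2551
R = R0 + s = 29 + 80.2551 = 109.2551

109.2551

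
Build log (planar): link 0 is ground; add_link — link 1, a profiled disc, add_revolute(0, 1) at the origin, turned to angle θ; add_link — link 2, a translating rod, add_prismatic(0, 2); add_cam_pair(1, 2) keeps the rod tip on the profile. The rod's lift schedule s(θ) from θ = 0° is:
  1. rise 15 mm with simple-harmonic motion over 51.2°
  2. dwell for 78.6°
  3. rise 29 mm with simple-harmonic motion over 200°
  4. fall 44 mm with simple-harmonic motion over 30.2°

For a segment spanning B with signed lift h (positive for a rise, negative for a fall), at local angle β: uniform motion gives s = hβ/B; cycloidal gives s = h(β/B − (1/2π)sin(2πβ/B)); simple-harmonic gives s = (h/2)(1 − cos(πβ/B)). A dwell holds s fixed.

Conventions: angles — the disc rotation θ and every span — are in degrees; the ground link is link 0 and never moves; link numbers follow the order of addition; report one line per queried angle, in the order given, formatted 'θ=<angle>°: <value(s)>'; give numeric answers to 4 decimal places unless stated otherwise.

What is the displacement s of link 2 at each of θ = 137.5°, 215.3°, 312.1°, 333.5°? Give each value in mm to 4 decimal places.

seg 1 [0°–51.2°] simple-harmonic, h=15: full span → s += 15 → s = 15.0000
seg 2 [51.2°–129.8°] dwell: s stays 15.0000
seg 3 [129.8°–329.8°] simple-harmonic, h=29: θ=137.5° here. β=7.7, B=200. 29/2·(1 − cos(π·0.0385)) = 0.1059 → s = 15.1059
seg 3 [129.8°–329.8°] simple-harmonic, h=29: θ=215.3° here. β=85.5, B=200. 29/2·(1 − cos(π·0.4275)) = 11.2259 → s = 26.2259
seg 3 [129.8°–329.8°] simple-harmonic, h=29: θ=312.1° here. β=182.3, B=200. 29/2·(1 − cos(π·0.9115)) = 28.4432 → s = 43.4432
seg 3 [129.8°–329.8°] simple-harmonic, h=29: full span → s += 29 → s = 44.0000
seg 4 [329.8°–360°] simple-harmonic, h=-44: θ=333.5° here. β=3.7, B=30.2. -44/2·(1 − cos(π·0.1225)) = -1.6096 → s = 42.3904

θ=137.5°: 15.1059
θ=215.3°: 26.2259
θ=312.1°: 43.4432
θ=333.5°: 42.3904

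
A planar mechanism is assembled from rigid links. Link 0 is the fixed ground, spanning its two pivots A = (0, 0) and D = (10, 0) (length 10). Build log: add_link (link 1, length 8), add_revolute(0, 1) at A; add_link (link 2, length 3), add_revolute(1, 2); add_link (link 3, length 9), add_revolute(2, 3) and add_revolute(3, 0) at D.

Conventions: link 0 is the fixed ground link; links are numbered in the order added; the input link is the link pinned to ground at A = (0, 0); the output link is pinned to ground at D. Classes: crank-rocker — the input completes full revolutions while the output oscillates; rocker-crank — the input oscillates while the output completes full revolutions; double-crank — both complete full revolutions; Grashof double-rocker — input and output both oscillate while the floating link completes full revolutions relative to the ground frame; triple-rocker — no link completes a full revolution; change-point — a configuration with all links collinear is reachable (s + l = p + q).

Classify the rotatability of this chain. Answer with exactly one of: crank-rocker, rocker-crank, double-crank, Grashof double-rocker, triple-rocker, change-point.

lengths: ground=10, input=8, coupler=3, output=9
sorted: s=3 (shortest), l=10 (longest), p+q=17
s + l = 13 vs p + q = 17
s + l < p + q (Grashof) with shortest = coupler link → Grashof double-rocker

Grashof double-rocker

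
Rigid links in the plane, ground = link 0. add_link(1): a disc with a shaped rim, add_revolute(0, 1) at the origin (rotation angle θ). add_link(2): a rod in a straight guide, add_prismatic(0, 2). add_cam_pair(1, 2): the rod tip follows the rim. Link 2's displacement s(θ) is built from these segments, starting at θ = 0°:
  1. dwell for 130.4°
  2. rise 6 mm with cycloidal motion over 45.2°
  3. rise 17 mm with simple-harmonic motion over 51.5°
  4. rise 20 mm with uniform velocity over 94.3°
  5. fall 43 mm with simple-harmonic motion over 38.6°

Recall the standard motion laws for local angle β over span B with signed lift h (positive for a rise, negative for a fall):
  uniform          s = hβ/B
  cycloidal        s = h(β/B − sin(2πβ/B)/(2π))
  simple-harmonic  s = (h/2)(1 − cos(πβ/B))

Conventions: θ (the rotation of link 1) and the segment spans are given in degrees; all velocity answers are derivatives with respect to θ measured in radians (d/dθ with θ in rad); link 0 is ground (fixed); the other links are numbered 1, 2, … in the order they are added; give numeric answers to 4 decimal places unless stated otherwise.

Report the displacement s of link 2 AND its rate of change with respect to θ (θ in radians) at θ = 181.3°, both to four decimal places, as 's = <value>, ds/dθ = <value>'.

segment 1 (0° to 130.4°, dwell): s unchanged at 0.0000
segment 2 (130.4° to 175.6°, cycloidal, h = 6) is passed completely: s = 0.0000 + (6) = 6.0000
θ = 181.3° falls in segment 3 (175.6° to 227.1°, simple-harmonic, h = 17): β = 181.3 − 175.6 = 5.7°, B = 51.5°; Δs = 17/2·(1 − cos(π·0.1107)) = 0.5087; s = 6.0000 + 0.5087 = 6.5087
velocity in seg [175.6°–227.1°] (simple-harmonic), θ in radians: β = 5.7° = 0.0995 rad, B = 51.5° = 0.8988 rad; ds/dθ = (πh/(2B)) sin(πβ/B) = (π·17/(2·0.8988)) sin(π·0.1107) = 10.123133 mm/rad

s = 6.5087, ds/dθ = 10.1231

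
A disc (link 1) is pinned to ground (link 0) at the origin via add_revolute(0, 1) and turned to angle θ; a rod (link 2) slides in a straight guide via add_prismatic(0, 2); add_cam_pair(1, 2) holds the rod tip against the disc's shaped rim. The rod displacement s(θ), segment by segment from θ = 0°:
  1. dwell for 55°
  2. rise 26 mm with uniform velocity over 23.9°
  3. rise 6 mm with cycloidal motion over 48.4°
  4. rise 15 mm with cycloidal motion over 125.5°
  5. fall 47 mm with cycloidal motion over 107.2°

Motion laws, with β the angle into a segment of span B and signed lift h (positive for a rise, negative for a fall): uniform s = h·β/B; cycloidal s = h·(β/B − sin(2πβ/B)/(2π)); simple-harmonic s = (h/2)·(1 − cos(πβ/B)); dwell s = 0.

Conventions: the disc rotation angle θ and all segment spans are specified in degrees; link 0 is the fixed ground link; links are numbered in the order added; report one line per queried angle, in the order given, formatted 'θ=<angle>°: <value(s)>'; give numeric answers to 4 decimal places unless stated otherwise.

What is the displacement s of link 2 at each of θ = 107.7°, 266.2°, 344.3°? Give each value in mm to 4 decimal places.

segment 1 (0° to 55°, dwell): s unchanged at 0.0000
segment 2 (55° to 78.9°, uniform, h = 26) is passed completely: s = 0.0000 + (26) = 26.0000
θ = 107.7° falls in segment 3 (78.9° to 127.3°, cycloidal, h = 6): β = 107.7 − 78.9 = 28.8°, B = 48.4°; Δs = 6·(0.5950 − sin(2π·0.5950)/(2π)) = 4.1072; s = 26.0000 + 4.1072 = 30.1072
segment 3 (78.9° to 127.3°, cycloidal, h = 6) is passed completely: s = 26.0000 + (6) = 32.0000
segment 4 (127.3° to 252.8°, cycloidal, h = 15) is passed completely: s = 32.0000 + (15) = 47.0000
θ = 266.2° falls in segment 5 (252.8° to 360°, cycloidal, h = -47): β = 266.2 − 252.8 = 13.4°, B = 107.2°; Δs = -47·(0.1250 − sin(2π·0.1250)/(2π)) = -0.5856; s = 47.0000 − 0.5856 = 46.4144
θ = 344.3° falls in segment 5 (252.8° to 360°, cycloidal, h = -47): β = 344.3 − 252.8 = 91.5°, B = 107.2°; Δs = -47·(0.8535 − sin(2π·0.8535)/(2π)) = -46.0689; s = 47.0000 − 46.0689 = 0.9311

θ=107.7°: 30.1072
θ=266.2°: 46.4144
θ=344.3°: 0.9311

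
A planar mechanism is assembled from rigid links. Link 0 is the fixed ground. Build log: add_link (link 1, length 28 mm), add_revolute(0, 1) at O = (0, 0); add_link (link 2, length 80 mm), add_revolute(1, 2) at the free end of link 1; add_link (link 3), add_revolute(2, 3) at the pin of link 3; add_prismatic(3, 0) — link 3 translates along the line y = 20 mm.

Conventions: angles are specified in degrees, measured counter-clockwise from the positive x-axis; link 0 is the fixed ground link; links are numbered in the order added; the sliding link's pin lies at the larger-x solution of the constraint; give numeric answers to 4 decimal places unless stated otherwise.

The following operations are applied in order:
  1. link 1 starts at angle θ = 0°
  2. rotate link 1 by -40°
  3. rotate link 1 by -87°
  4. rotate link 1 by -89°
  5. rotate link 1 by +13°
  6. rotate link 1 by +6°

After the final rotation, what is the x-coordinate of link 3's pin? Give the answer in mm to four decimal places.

geometry: r = 28 mm, L = 80 mm, e = 20 mm; θ starts at 0°
rotate link 1 by -40°: θ ← 0° -40° = -40°
rotate link 1 by -87°: θ ← -40° -87° = -127°
rotate link 1 by -89°: θ ← -127° -89° = -216°
rotate link 1 by +13°: θ ← -216° +13° = -203°
rotate link 1 by +6°: θ ← -203° +6° = -197°
crank pin P = (r cos θ, r sin θ) = (-26.776533, 8.186408)
h = r sin θ − e = 8.186408 − 20 = -11.813592
x = r cos θ + √(L² − h²) = -26.776533 + 79.122936 = 52.346403

52.3464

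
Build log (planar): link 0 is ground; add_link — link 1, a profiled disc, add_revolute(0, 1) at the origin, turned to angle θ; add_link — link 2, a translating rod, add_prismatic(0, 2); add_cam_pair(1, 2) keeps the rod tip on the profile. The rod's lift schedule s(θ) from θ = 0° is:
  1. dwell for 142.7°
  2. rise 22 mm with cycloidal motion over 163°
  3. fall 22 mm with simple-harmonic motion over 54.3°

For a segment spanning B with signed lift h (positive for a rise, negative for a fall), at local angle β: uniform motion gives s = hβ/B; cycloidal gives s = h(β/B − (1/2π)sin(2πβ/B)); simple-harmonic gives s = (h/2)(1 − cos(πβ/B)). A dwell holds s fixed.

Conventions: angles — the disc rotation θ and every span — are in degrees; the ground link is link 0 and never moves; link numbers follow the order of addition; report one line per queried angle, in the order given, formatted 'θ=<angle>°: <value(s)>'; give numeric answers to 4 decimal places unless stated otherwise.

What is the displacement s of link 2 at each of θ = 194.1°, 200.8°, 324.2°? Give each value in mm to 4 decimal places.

seg 1 [0°–142.7°] dwell: s stays 0.0000
seg 2 [142.7°–305.7°] cycloidal, h=22: θ=194.1° here. β=51.4, B=163. 22·(0.3153 − sin(2π·0.3153)/(2π)) = 3.7269 → s = 3.7269
seg 2 [142.7°–305.7°] cycloidal, h=22: θ=200.8° here. β=58.1, B=163. 22·(0.3564 − sin(2π·0.3564)/(2π)) = 5.0946 → s = 5.0946
seg 2 [142.7°–305.7°] cycloidal, h=22: full span → s += 22 → s = 22.0000
seg 3 [305.7°–360°] simple-harmonic, h=-22: θ=324.2° here. β=18.5, B=54.3. -22/2·(1 − cos(π·0.3407)) = -5.7219 → s = 16.2781

θ=194.1°: 3.7269
θ=200.8°: 5.0946
θ=324.2°: 16.2781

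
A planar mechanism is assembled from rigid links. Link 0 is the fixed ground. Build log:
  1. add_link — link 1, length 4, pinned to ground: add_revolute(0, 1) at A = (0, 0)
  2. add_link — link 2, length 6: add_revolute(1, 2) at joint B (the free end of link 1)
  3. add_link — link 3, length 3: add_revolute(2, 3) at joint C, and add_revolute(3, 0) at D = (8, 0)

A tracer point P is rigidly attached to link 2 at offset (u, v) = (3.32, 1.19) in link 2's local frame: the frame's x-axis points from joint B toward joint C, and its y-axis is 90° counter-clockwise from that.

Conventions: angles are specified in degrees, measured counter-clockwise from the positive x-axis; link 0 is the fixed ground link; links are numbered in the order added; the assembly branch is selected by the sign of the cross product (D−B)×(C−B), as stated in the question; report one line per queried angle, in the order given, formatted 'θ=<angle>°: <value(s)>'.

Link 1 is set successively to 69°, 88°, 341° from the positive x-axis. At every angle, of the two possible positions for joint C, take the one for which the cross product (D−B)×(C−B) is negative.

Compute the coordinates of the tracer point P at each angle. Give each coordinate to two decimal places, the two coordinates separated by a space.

A=(0,0), D=(8.00,0)
θ=69°: B = A + 4.00·(cos69°, sin69°) = (1.4335, 3.7343)
θ=69°: |BD| = 7.5541
θ=69°: circle(B,6.00) ∩ circle(D,3.00): a=5.5642, h=2.2450
θ=69°:   candidates: C₊=(7.3800,2.9352) cross=16.959; C₋=(5.1604,-0.9678) cross=-16.959
θ=69°:   branch - wants cross < 0 → take C=(5.1604,-0.9678) (cross=-16.959)
θ=69°: ex = (C−B)/|BC| = (0.6212,-0.7837); ey = (0.7837,0.6212)
θ=69°: P = B + 3.32·ex + 1.19·ey = (4.4283,1.8716)
θ=88°: B = A + 4.00·(cos88°, sin88°) = (0.1396, 3.9976)
θ=88°: |BD| = 8.8185
θ=88°: circle(B,6.00) ∩ circle(D,3.00): a=5.9401, h=0.8455
θ=88°:   candidates: C₊=(5.8176,2.0584) cross=7.456; C₋=(5.0511,0.5512) cross=-7.456
θ=88°:   branch - wants cross < 0 → take C=(5.0511,0.5512) (cross=-7.456)
θ=88°: ex = (C−B)/|BC| = (0.8186,-0.5744); ey = (0.5744,0.8186)
θ=88°: P = B + 3.32·ex + 1.19·ey = (3.5408,3.0647)
θ=341°: B = A + 4.00·(cos341°, sin341°) = (3.7821, -1.3023)
θ=341°: |BD| = 4.4144
θ=341°: circle(B,6.00) ∩ circle(D,3.00): a=5.2654, h=2.8768
θ=341°:   candidates: C₊=(7.9644,2.9998) cross=12.699; C₋=(9.6618,-2.4977) cross=-12.699
θ=341°:   branch - wants cross < 0 → take C=(9.6618,-2.4977) (cross=-12.699)
θ=341°: ex = (C−B)/|BC| = (0.9800,-0.1992); ey = (0.1992,0.9800)
θ=341°: P = B + 3.32·ex + 1.19·ey = (7.2726,-0.7976)

θ=69°: 4.43 1.87
θ=88°: 3.54 3.06
θ=341°: 7.27 -0.80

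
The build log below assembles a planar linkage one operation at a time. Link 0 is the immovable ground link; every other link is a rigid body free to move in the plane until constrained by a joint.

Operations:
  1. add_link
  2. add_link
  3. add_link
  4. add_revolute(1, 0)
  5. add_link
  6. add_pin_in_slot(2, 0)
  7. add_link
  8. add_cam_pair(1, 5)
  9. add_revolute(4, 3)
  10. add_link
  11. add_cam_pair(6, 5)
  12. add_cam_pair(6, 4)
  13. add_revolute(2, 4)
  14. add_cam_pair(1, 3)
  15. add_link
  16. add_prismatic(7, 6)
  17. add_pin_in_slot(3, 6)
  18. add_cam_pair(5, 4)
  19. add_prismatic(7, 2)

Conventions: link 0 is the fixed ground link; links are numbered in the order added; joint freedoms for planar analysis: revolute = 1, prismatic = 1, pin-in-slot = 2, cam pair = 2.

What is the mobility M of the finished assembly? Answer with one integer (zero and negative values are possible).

link 0 = ground. State L|J1|J2 = 1|0|0
+link1  2|0|0
+link2  3|0|0
+link3  4|0|0
R(1,0) f=1→J1  4|1|0
+link4  5|1|0
PS(2,0) f=2→J2  5|1|1
+link5  6|1|1
C(1,5) f=2→J2  6|1|2
R(4,3) f=1→J1  6|2|2
+link6  7|2|2
C(6,5) f=2→J2  7|2|3
C(6,4) f=2→J2  7|2|4
R(2,4) f=1→J1  7|3|4
C(1,3) f=2→J2  7|3|5
+link7  8|3|5
P(7,6) f=1→J1  8|4|5
PS(3,6) f=2→J2  8|4|6
C(5,4) f=2→J2  8|4|7
P(7,2) f=1→J1  8|5|7
M = 3(8−1)−2·5−7 = 21−10−7 = 4

M = 4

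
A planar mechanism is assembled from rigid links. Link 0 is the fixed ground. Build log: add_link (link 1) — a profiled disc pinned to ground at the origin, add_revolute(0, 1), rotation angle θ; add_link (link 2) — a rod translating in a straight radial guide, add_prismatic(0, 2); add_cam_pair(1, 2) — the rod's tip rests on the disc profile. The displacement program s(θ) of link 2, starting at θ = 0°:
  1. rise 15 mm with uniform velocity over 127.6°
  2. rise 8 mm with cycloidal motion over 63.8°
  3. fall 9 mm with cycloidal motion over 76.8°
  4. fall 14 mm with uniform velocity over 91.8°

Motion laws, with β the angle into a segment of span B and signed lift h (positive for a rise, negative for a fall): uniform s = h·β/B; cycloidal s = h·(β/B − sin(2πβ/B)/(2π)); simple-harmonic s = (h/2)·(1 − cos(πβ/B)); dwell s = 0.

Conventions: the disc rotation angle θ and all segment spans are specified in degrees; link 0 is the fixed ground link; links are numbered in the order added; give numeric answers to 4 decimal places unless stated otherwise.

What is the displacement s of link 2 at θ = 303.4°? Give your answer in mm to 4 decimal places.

seg 1 [0°–127.6°] uniform, h=15: full span → s += 15 → s = 15.0000
seg 2 [127.6°–191.4°] cycloidal, h=8: full span → s += 8 → s = 23.0000
seg 3 [191.4°–268.2°] cycloidal, h=-9: full span → s += -9 → s = 14.0000
seg 4 [268.2°–360°] uniform, h=-14: θ=303.4° here. β=35.2, B=91.8. -14·35.2/91.8 = -5.3682 → s = 8.6318

8.6318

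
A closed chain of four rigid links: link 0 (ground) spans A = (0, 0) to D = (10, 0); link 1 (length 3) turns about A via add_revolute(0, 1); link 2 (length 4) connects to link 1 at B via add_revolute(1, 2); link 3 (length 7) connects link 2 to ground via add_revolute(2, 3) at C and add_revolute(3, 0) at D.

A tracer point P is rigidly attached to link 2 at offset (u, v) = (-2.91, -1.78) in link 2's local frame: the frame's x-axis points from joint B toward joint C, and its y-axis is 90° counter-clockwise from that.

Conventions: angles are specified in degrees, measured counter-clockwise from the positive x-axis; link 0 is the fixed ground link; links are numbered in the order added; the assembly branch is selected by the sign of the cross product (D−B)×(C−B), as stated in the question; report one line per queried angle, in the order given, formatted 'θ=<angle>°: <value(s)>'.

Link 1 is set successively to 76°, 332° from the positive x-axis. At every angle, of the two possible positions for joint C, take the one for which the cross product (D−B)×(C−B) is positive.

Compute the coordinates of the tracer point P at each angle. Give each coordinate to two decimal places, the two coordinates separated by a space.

A=(0,0), D=(10.00,0)
θ=76°: B = A + 3.00·(cos76°, sin76°) = (0.7258, 2.9109)
θ=76°: |BD| = 9.7203
θ=76°: circle(B,4.00) ∩ circle(D,7.00): a=3.1627, h=2.4490
θ=76°:   candidates: C₊=(4.4767,4.3003) cross=23.805; C₋=(3.0099,-0.3728) cross=-23.805
θ=76°:   branch + wants cross > 0 → take C=(4.4767,4.3003) (cross=23.805)
θ=76°: ex = (C−B)/|BC| = (0.9377,0.3474); ey = (-0.3474,0.9377)
θ=76°: P = B + -2.91·ex + -1.78·ey = (-1.3847,0.2309)
θ=332°: B = A + 3.00·(cos332°, sin332°) = (2.6488, -1.4084)
θ=332°: |BD| = 7.4849
θ=332°: circle(B,4.00) ∩ circle(D,7.00): a=1.5380, h=3.6925
θ=332°:   candidates: C₊=(3.4645,2.5075) cross=27.638; C₋=(4.8542,-4.7456) cross=-27.638
θ=332°:   branch + wants cross > 0 → take C=(3.4645,2.5075) (cross=27.638)
θ=332°: ex = (C−B)/|BC| = (0.2039,0.9790); ey = (-0.9790,0.2039)
θ=332°: P = B + -2.91·ex + -1.78·ey = (3.7980,-4.6203)

θ=76°: -1.38 0.23
θ=332°: 3.80 -4.62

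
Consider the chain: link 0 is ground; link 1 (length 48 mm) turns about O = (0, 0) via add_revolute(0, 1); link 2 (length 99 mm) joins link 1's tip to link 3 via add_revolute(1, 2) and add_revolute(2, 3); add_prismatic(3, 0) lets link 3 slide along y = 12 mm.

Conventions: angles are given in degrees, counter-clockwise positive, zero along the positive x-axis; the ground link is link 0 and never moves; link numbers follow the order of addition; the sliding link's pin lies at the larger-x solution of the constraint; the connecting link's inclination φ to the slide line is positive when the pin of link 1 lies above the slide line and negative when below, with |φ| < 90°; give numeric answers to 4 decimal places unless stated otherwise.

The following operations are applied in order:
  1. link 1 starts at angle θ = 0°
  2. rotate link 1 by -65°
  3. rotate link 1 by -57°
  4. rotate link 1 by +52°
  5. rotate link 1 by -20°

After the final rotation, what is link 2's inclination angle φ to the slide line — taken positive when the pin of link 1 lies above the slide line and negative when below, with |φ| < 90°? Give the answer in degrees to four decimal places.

geometry: r = 48 mm, L = 99 mm, e = 12 mm; θ starts at 0°
rotate link 1 by -65°: θ ← 0° -65° = -65°
rotate link 1 by -57°: θ ← -65° -57° = -122°
rotate link 1 by +52°: θ ← -122° +52° = -70°
rotate link 1 by -20°: θ ← -70° -20° = -90°
h = r sin θ − e = -48.000000 − 12 = -60.000000
sin φ = h / L = -60.000000 / 99 = -0.60606061
φ = arcsin(-0.60606061) = -37.305201°

-37.3052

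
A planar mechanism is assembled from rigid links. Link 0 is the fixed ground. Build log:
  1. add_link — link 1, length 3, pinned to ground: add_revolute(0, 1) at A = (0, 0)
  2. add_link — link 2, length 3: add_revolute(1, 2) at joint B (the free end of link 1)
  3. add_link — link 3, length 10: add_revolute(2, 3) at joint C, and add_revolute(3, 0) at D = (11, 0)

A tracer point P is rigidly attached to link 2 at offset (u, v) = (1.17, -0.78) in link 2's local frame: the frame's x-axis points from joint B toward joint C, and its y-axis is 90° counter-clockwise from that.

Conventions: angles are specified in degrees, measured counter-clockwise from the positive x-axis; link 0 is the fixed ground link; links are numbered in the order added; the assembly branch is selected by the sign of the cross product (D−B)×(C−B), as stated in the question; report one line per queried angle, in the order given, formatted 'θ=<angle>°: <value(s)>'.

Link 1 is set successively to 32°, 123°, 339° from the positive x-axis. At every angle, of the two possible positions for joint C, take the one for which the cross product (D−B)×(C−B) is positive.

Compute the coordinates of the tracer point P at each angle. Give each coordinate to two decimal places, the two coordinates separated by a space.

A=(0,0), D=(11.00,0)
θ=32°: B = A + 3.00·(cos32°, sin32°) = (2.5441, 1.5898)
θ=32°: |BD| = 8.6040
θ=32°: circle(B,3.00) ∩ circle(D,10.00): a=-0.9862, h=2.8333
θ=32°:   candidates: C₊=(2.0984,4.5565) cross=24.377; C₋=(1.0514,-1.0125) cross=-24.377
θ=32°:   branch + wants cross > 0 → take C=(2.0984,4.5565) (cross=24.377)
θ=32°: ex = (C−B)/|BC| = (-0.1486,0.9889); ey = (-0.9889,-0.1486)
θ=32°: P = B + 1.17·ex + -0.78·ey = (3.1416,2.8627)
θ=123°: B = A + 3.00·(cos123°, sin123°) = (-1.6339, 2.5160)
θ=123°: |BD| = 12.8820
θ=123°: circle(B,3.00) ∩ circle(D,10.00): a=2.9089, h=0.7335
θ=123°:   candidates: C₊=(1.3623,2.6672) cross=9.449; C₋=(1.0757,1.2285) cross=-9.449
θ=123°:   branch + wants cross > 0 → take C=(1.3623,2.6672) (cross=9.449)
θ=123°: ex = (C−B)/|BC| = (0.9987,0.0504); ey = (-0.0504,0.9987)
θ=123°: P = B + 1.17·ex + -0.78·ey = (-0.4261,1.7960)
θ=339°: B = A + 3.00·(cos339°, sin339°) = (2.8007, -1.0751)
θ=339°: |BD| = 8.2694
θ=339°: circle(B,3.00) ∩ circle(D,10.00): a=-1.3675, h=2.6702
θ=339°:   candidates: C₊=(1.0977,1.3947) cross=22.081; C₋=(1.7920,-3.9004) cross=-22.081
θ=339°:   branch + wants cross > 0 → take C=(1.0977,1.3947) (cross=22.081)
θ=339°: ex = (C−B)/|BC| = (-0.5677,0.8233); ey = (-0.8233,-0.5677)
θ=339°: P = B + 1.17·ex + -0.78·ey = (2.7787,0.3309)

θ=32°: 3.14 2.86
θ=123°: -0.43 1.80
θ=339°: 2.78 0.33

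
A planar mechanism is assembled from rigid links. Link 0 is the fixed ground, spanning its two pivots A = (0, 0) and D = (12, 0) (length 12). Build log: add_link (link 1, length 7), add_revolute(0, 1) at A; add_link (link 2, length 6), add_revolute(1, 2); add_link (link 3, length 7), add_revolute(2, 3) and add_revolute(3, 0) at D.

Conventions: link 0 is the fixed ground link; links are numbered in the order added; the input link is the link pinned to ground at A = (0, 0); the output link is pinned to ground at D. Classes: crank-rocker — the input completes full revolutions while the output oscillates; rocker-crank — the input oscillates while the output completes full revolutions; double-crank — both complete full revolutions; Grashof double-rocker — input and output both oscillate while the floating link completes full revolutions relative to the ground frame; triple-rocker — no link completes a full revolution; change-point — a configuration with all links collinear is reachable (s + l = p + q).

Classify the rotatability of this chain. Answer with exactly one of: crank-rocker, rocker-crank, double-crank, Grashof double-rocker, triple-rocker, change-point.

lengths: ground=12, input=7, coupler=6, output=7
sorted: s=6 (shortest), l=12 (longest), p+q=14
s + l = 18 vs p + q = 14
s + l > p + q → non-Grashof → no link fully rotates → triple-rocker

triple-rocker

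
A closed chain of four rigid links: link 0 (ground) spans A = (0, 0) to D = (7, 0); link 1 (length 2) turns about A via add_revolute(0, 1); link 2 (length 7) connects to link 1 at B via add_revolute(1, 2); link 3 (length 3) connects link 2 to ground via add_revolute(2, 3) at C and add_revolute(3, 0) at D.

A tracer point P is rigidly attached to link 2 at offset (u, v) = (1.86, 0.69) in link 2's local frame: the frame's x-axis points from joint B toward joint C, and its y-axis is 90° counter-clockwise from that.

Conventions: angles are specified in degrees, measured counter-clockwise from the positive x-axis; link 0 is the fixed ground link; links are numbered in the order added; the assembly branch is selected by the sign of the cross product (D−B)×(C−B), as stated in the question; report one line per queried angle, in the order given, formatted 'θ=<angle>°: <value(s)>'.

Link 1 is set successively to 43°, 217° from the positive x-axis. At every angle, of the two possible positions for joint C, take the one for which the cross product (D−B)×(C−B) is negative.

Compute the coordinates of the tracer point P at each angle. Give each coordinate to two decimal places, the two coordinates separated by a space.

A=(0,0), D=(7.00,0)
θ=43°: B = A + 2.00·(cos43°, sin43°) = (1.4627, 1.3640)
θ=43°: |BD| = 5.7028
θ=43°: circle(B,7.00) ∩ circle(D,3.00): a=6.3584, h=2.9275
θ=43°:   candidates: C₊=(8.3368,2.6857) cross=16.695; C₋=(6.9364,-2.9993) cross=-16.695
θ=43°:   branch - wants cross < 0 → take C=(6.9364,-2.9993) (cross=-16.695)
θ=43°: ex = (C−B)/|BC| = (0.7820,-0.6233); ey = (0.6233,0.7820)
θ=43°: P = B + 1.86·ex + 0.69·ey = (3.3472,0.7442)
θ=217°: B = A + 2.00·(cos217°, sin217°) = (-1.5973, -1.2036)
θ=217°: |BD| = 8.6811
θ=217°: circle(B,7.00) ∩ circle(D,3.00): a=6.6444, h=2.2027
θ=217°:   candidates: C₊=(4.6776,1.8990) cross=19.122; C₋=(5.2884,-2.4638) cross=-19.122
θ=217°:   branch - wants cross < 0 → take C=(5.2884,-2.4638) (cross=-19.122)
θ=217°: ex = (C−B)/|BC| = (0.9837,-0.1800); ey = (0.1800,0.9837)
θ=217°: P = B + 1.86·ex + 0.69·ey = (0.3566,-0.8597)

θ=43°: 3.35 0.74
θ=217°: 0.36 -0.86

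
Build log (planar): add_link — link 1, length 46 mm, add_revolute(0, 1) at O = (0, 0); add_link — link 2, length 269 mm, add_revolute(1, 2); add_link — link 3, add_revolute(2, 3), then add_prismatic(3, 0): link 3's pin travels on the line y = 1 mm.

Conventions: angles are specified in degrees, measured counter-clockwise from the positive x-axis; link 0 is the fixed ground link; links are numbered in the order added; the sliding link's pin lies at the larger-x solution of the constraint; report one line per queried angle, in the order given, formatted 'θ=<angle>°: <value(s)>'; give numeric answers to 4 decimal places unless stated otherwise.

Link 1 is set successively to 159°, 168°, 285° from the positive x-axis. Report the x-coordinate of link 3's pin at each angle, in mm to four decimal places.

geometry: r = 46 mm, L = 269 mm, e = 1 mm
θ=159°: crank pin P = (r cos θ, r sin θ) = (-42.944700, 16.484926)
θ=159°: h = r sin θ − e = 16.484926 − 1 = 15.484926
θ=159°: x = r cos θ + √(L² − h²) = -42.944700 + 268.553937 = 225.609237
θ=168°: crank pin P = (r cos θ, r sin θ) = (-44.994790, 9.563938)
θ=168°: h = r sin θ − e = 9.563938 − 1 = 8.563938
θ=168°: x = r cos θ + √(L² − h²) = -44.994790 + 268.863644 = 223.868854
θ=285°: crank pin P = (r cos θ, r sin θ) = (11.905676, -44.432588)
θ=285°: h = r sin θ − e = -44.432588 − 1 = -45.432588
θ=285°: x = r cos θ + √(L² − h²) = 11.905676 + 265.135588 = 277.041264

θ=159°: 225.6092
θ=168°: 223.8689
θ=285°: 277.0413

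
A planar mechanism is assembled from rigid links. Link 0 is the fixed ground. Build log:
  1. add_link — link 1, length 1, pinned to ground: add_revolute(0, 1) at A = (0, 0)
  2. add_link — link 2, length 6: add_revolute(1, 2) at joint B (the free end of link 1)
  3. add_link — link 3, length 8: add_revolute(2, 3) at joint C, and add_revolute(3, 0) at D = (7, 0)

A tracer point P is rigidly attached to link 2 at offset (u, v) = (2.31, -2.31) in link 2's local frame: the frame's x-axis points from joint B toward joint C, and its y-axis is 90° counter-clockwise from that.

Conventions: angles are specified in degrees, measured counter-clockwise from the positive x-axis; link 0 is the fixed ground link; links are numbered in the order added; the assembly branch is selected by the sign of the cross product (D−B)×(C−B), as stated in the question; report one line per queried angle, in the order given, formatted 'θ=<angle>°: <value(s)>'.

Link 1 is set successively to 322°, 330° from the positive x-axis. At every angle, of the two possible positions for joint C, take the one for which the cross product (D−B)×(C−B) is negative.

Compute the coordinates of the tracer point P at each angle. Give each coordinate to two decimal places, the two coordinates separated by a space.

A=(0,0), D=(7.00,0)
θ=322°: B = A + 1.00·(cos322°, sin322°) = (0.7880, -0.6157)
θ=322°: |BD| = 6.2424
θ=322°: circle(B,6.00) ∩ circle(D,8.00): a=0.8785, h=5.9353
θ=322°:   candidates: C₊=(1.0768,5.3774) cross=37.051; C₋=(2.2476,-6.4354) cross=-37.051
θ=322°:   branch - wants cross < 0 → take C=(2.2476,-6.4354) (cross=-37.051)
θ=322°: ex = (C−B)/|BC| = (0.2433,-0.9700); ey = (0.9700,0.2433)
θ=322°: P = B + 2.31·ex + -2.31·ey = (-0.8907,-3.4182)
θ=330°: B = A + 1.00·(cos330°, sin330°) = (0.8660, -0.5000)
θ=330°: |BD| = 6.1543
θ=330°: circle(B,6.00) ∩ circle(D,8.00): a=0.8023, h=5.9461
θ=330°:   candidates: C₊=(1.1826,5.4916) cross=36.594; C₋=(2.1488,-6.3613) cross=-36.594
θ=330°:   branch - wants cross < 0 → take C=(2.1488,-6.3613) (cross=-36.594)
θ=330°: ex = (C−B)/|BC| = (0.2138,-0.9769); ey = (0.9769,0.2138)
θ=330°: P = B + 2.31·ex + -2.31·ey = (-0.8967,-3.2505)

θ=322°: -0.89 -3.42
θ=330°: -0.90 -3.25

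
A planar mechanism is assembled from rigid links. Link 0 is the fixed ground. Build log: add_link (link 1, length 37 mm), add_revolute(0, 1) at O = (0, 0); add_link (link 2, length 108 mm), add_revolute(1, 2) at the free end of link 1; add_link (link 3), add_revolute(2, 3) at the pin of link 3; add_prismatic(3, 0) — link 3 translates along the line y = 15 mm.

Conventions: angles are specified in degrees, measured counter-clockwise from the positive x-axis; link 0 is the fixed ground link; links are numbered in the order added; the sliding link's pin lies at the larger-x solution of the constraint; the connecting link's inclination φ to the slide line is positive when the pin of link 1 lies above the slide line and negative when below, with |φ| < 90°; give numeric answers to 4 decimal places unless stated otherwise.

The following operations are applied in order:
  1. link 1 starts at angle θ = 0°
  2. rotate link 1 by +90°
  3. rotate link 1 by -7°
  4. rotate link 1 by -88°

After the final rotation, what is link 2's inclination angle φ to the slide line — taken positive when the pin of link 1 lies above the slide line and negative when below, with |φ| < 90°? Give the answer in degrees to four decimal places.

geometry: r = 37 mm, L = 108 mm, e = 15 mm; θ starts at 0°
rotate link 1 by +90°: θ ← 0° +90° = 90°
rotate link 1 by -7°: θ ← 90° -7° = 83°
rotate link 1 by -88°: θ ← 83° -88° = -5°
h = r sin θ − e = -3.224762 − 15 = -18.224762
sin φ = h / L = -18.224762 / 108 = -0.16874780
φ = arcsin(-0.16874780) = -9.715022°

-9.7150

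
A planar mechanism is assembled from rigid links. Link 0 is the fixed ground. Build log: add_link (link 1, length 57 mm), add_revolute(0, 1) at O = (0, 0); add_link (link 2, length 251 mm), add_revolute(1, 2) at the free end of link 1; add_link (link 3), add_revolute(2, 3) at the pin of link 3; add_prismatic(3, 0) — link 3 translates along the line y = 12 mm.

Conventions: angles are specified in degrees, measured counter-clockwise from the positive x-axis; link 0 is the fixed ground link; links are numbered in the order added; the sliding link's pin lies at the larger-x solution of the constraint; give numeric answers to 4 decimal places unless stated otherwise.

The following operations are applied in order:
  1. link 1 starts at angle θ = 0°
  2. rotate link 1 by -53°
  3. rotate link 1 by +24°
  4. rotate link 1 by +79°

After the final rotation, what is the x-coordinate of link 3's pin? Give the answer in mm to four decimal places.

geometry: r = 57 mm, L = 251 mm, e = 12 mm; θ starts at 0°
rotate link 1 by -53°: θ ← 0° -53° = -53°
rotate link 1 by +24°: θ ← -53° +24° = -29°
rotate link 1 by +79°: θ ← -29° +79° = 50°
crank pin P = (r cos θ, r sin θ) = (36.638894, 43.664533)
h = r sin θ − e = 43.664533 − 12 = 31.664533
x = r cos θ + √(L² − h²) = 36.638894 + 248.994693 = 285.633587

285.6336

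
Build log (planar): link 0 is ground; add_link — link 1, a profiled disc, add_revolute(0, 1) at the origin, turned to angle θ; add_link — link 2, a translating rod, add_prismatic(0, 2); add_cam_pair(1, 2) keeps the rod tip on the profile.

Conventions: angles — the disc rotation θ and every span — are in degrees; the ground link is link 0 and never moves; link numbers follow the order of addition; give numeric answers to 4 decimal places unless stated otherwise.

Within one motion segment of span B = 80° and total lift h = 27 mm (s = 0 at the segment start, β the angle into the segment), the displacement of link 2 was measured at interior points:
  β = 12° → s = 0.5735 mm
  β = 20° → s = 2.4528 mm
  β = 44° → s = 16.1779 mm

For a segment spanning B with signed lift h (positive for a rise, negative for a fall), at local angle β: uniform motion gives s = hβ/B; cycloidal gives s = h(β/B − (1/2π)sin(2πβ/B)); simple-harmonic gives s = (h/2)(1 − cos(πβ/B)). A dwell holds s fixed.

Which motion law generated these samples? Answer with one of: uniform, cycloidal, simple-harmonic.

candidates at β/B = r: uniform s = h·r (linear in β); cycloidal s = h·(r − sin(2πr)/(2π)); simple-harmonic s = (h/2)(1 − cos(πr))
β=12°: printed 0.5735 | uniform 4.0500, cycloidal 0.5735, simple-harmonic 1.4714
β=20°: printed 2.4528 | uniform 6.7500, cycloidal 2.4528, simple-harmonic 3.9541
β=44°: printed 16.1779 | uniform 14.8500, cycloidal 16.1779, simple-harmonic 15.6119
only one law matches every sample → cycloidal

cycloidal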